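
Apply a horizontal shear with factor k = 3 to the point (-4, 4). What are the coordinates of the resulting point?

Shear matrix for horizontal shear with factor k = 3:
[[1, 3], [0, 1]]
Result: (-4, 4) → (8, 4)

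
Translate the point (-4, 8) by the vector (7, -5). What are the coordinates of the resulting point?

Translation by (7, -5) (homogeneous matrix [[1, 0, 7], [0, 1, -5], [0, 0, 1]]):
x' = -4 + 7 = 3
y' = 8 + -5 = 3
Result: (3, 3)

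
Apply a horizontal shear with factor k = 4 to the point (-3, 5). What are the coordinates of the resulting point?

Shear matrix for horizontal shear with factor k = 4:
[[1, 4], [0, 1]]
Result: (-3, 5) → (17, 5)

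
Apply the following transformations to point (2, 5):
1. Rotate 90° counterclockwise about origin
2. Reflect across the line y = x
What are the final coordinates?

Step 1: Rotate 90° → (-5, 2)
Step 2: Reflect across line y = x → (2, -5)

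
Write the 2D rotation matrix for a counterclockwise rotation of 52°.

Rotation matrix formula: [[cos θ, -sin θ], [sin θ, cos θ]]
For θ = 52°:
cos(52°) = 0.6157
sin(52°) = 0.7880
Result: [[0.6157, -0.7880], [0.7880, 0.6157]]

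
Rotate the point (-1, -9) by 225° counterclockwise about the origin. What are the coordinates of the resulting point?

Rotation matrix for 225°: [[cos 225°, -sin 225°], [sin 225°, cos 225°]] ≈ [[-0.707107, 0.707107], [-0.707107, -0.707107]]
[[-0.707107, 0.707107], [-0.707107, -0.707107]] × [-1, -9]ᵀ ≈ [-5.6569, 7.0711]ᵀ
Result: (-5.6569, 7.0711)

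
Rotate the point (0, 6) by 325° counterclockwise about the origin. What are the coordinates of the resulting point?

Rotation matrix for 325°: [[cos 325°, -sin 325°], [sin 325°, cos 325°]] ≈ [[0.819152, 0.573576], [-0.573576, 0.819152]]
[[0.819152, 0.573576], [-0.573576, 0.819152]] × [0, 6]ᵀ ≈ [3.4415, 4.9149]ᵀ
Result: (3.4415, 4.9149)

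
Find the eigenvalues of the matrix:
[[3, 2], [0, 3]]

Characteristic equation: det(A - λI) = 0
λ² - (trace)λ + (det) = 0
trace = 3 + 3 = 6, det = (3)(3) - (2)(0) = 9
λ² - (6)λ + (9) = 0
λ = (6 ± √((6)² - 4·(9))) / 2 = (6 ± √0) / 2
Solving: λ = 3, 3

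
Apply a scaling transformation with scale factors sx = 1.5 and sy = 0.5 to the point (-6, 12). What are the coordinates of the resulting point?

Scaling matrix:
[[1.50, 0], [0, 0.50]]
Result: (-6 × 1.5, 12 × 0.5) = (-9, 6)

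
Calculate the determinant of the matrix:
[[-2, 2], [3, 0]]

For a 2×2 matrix [[a, b], [c, d]], det = ad - bc
det = (-2)(0) - (2)(3) = 0 - 6 = -6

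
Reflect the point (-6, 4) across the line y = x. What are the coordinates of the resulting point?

Reflection across line y = x: (-6, 4) → (4, -6)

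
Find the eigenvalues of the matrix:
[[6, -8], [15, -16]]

Characteristic equation: det(A - λI) = 0
λ² - (trace)λ + (det) = 0
trace = 6 + -16 = -10, det = (6)(-16) - (-8)(15) = 24
λ² - (-10)λ + (24) = 0
λ = (-10 ± √((-10)² - 4·(24))) / 2 = (-10 ± √4) / 2
Solving: λ = -6, -4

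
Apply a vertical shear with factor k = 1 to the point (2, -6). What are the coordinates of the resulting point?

Shear matrix for vertical shear with factor k = 1:
[[1, 0], [1, 1]]
Result: (2, -6) → (2, -4)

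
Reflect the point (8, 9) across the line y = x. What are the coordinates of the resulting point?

Reflection across line y = x: (8, 9) → (9, 8)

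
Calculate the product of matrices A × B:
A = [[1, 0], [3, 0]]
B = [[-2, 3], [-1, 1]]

Matrix multiplication:
C[0][0] = 1×-2 + 0×-1 = -2
C[0][1] = 1×3 + 0×1 = 3
C[1][0] = 3×-2 + 0×-1 = -6
C[1][1] = 3×3 + 0×1 = 9
Result: [[-2, 3], [-6, 9]]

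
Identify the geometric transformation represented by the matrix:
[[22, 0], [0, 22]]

This matrix represents: uniform scaling by factor 22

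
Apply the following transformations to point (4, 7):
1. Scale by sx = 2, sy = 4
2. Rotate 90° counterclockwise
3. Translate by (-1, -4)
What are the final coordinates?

Step 1: Scale → (8, 28)
Step 2: Rotate 90° → (-28, 8)
Step 3: Translate → (-29, 4)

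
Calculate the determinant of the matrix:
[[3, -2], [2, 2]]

For a 2×2 matrix [[a, b], [c, d]], det = ad - bc
det = (3)(2) - (-2)(2) = 6 - -4 = 10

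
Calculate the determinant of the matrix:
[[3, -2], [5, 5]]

For a 2×2 matrix [[a, b], [c, d]], det = ad - bc
det = (3)(5) - (-2)(5) = 15 - -10 = 25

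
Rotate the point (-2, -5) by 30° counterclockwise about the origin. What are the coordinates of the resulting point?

Rotation matrix for 30°: [[cos 30°, -sin 30°], [sin 30°, cos 30°]] ≈ [[0.866025, -0.500000], [0.500000, 0.866025]]
[[0.866025, -0.500000], [0.500000, 0.866025]] × [-2, -5]ᵀ ≈ [0.7679, -5.3301]ᵀ
Result: (0.7679, -5.3301)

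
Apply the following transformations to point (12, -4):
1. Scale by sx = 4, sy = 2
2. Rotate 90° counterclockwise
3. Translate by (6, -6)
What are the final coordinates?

Step 1: Scale → (48, -8)
Step 2: Rotate 90° → (8, 48)
Step 3: Translate → (14, 42)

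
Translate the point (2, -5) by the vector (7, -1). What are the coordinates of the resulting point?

Translation by (7, -1) (homogeneous matrix [[1, 0, 7], [0, 1, -1], [0, 0, 1]]):
x' = 2 + 7 = 9
y' = -5 + -1 = -6
Result: (9, -6)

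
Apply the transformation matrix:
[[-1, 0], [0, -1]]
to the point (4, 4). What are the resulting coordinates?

Matrix multiplication:
[[-1, 0], [0, -1]] × [4, 4]ᵀ
= [(-1)(4) + (0)(4), (0)(4) + (-1)(4)]ᵀ
= [-4, -4]ᵀ
Result: (-4, -4)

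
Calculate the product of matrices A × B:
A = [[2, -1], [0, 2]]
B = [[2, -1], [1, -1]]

Matrix multiplication:
C[0][0] = 2×2 + -1×1 = 3
C[0][1] = 2×-1 + -1×-1 = -1
C[1][0] = 0×2 + 2×1 = 2
C[1][1] = 0×-1 + 2×-1 = -2
Result: [[3, -1], [2, -2]]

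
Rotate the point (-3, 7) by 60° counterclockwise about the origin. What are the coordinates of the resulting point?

Rotation matrix for 60°: [[cos 60°, -sin 60°], [sin 60°, cos 60°]] ≈ [[0.500000, -0.866025], [0.866025, 0.500000]]
[[0.500000, -0.866025], [0.866025, 0.500000]] × [-3, 7]ᵀ ≈ [-7.5622, 0.9019]ᵀ
Result: (-7.5622, 0.9019)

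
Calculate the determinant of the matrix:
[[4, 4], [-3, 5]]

For a 2×2 matrix [[a, b], [c, d]], det = ad - bc
det = (4)(5) - (4)(-3) = 20 - -12 = 32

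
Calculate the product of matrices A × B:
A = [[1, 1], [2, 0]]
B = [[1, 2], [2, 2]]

Matrix multiplication:
C[0][0] = 1×1 + 1×2 = 3
C[0][1] = 1×2 + 1×2 = 4
C[1][0] = 2×1 + 0×2 = 2
C[1][1] = 2×2 + 0×2 = 4
Result: [[3, 4], [2, 4]]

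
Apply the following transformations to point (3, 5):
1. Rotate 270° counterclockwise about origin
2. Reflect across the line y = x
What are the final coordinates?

Step 1: Rotate 270° → (5, -3)
Step 2: Reflect across line y = x → (-3, 5)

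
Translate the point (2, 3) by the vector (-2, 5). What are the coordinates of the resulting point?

Translation by (-2, 5) (homogeneous matrix [[1, 0, -2], [0, 1, 5], [0, 0, 1]]):
x' = 2 + -2 = 0
y' = 3 + 5 = 8
Result: (0, 8)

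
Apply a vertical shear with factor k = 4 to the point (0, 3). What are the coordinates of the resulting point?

Shear matrix for vertical shear with factor k = 4:
[[1, 0], [4, 1]]
Result: (0, 3) → (0, 3)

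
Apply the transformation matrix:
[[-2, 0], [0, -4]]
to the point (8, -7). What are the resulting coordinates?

Matrix multiplication:
[[-2, 0], [0, -4]] × [8, -7]ᵀ
= [(-2)(8) + (0)(-7), (0)(8) + (-4)(-7)]ᵀ
= [-16, 28]ᵀ
Result: (-16, 28)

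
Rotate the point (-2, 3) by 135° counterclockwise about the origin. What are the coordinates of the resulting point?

Rotation matrix for 135°: [[cos 135°, -sin 135°], [sin 135°, cos 135°]] ≈ [[-0.707107, -0.707107], [0.707107, -0.707107]]
[[-0.707107, -0.707107], [0.707107, -0.707107]] × [-2, 3]ᵀ ≈ [-0.7071, -3.5355]ᵀ
Result: (-0.7071, -3.5355)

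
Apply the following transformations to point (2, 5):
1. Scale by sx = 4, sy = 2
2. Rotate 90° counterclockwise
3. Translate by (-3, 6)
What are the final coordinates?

Step 1: Scale → (8, 10)
Step 2: Rotate 90° → (-10, 8)
Step 3: Translate → (-13, 14)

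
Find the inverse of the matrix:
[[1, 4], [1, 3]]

For [[a,b],[c,d]], inverse = (1/det)·[[d,-b],[-c,a]]
det = (1)(3) - (4)(1) = 3 - 4 = -1
Inverse = (1/-1)·[[3, -4], [-1, 1]]
= [[-3, 4], [1, -1]]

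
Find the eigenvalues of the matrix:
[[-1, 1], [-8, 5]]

Characteristic equation: det(A - λI) = 0
λ² - (trace)λ + (det) = 0
trace = -1 + 5 = 4, det = (-1)(5) - (1)(-8) = 3
λ² - (4)λ + (3) = 0
λ = (4 ± √((4)² - 4·(3))) / 2 = (4 ± √4) / 2
Solving: λ = 1, 3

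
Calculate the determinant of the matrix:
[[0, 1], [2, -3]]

For a 2×2 matrix [[a, b], [c, d]], det = ad - bc
det = (0)(-3) - (1)(2) = 0 - 2 = -2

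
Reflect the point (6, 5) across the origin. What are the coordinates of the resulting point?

Reflection across origin: (6, 5) → (-6, -5)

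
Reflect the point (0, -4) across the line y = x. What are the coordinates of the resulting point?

Reflection across line y = x: (0, -4) → (-4, 0)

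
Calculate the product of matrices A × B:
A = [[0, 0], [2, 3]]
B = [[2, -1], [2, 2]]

Matrix multiplication:
C[0][0] = 0×2 + 0×2 = 0
C[0][1] = 0×-1 + 0×2 = 0
C[1][0] = 2×2 + 3×2 = 10
C[1][1] = 2×-1 + 3×2 = 4
Result: [[0, 0], [10, 4]]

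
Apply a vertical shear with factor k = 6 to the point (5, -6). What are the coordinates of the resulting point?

Shear matrix for vertical shear with factor k = 6:
[[1, 0], [6, 1]]
Result: (5, -6) → (5, 24)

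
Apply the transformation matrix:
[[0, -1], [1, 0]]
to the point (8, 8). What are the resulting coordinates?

Matrix multiplication:
[[0, -1], [1, 0]] × [8, 8]ᵀ
= [(0)(8) + (-1)(8), (1)(8) + (0)(8)]ᵀ
= [-8, 8]ᵀ
Result: (-8, 8)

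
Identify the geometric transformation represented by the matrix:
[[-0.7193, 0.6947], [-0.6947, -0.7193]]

This matrix represents: rotation by 224° counterclockwise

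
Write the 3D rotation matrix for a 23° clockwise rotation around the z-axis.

Rotation matrix for clockwise 23° around z-axis:
A clockwise rotation by 23° is a counterclockwise rotation by -23°.
cos(-23°) = 0.9205, sin(-23°) = -0.3907
Result: [[0.9205, 0.3907, 0], [-0.3907, 0.9205, 0], [0, 0, 1]]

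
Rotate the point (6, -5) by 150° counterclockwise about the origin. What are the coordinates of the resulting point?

Rotation matrix for 150°: [[cos 150°, -sin 150°], [sin 150°, cos 150°]] ≈ [[-0.866025, -0.500000], [0.500000, -0.866025]]
[[-0.866025, -0.500000], [0.500000, -0.866025]] × [6, -5]ᵀ ≈ [-2.6962, 7.3301]ᵀ
Result: (-2.6962, 7.3301)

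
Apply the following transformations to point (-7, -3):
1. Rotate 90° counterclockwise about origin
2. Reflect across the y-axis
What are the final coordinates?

Step 1: Rotate 90° → (3, -7)
Step 2: Reflect across y-axis → (-3, -7)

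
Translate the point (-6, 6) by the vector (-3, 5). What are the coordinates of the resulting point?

Translation by (-3, 5) (homogeneous matrix [[1, 0, -3], [0, 1, 5], [0, 0, 1]]):
x' = -6 + -3 = -9
y' = 6 + 5 = 11
Result: (-9, 11)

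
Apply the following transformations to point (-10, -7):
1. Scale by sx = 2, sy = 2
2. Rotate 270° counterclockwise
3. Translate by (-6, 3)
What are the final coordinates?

Step 1: Scale → (-20, -14)
Step 2: Rotate 270° → (-14, 20)
Step 3: Translate → (-20, 23)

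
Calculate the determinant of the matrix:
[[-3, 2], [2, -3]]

For a 2×2 matrix [[a, b], [c, d]], det = ad - bc
det = (-3)(-3) - (2)(2) = 9 - 4 = 5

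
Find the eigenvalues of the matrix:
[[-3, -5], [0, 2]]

Characteristic equation: det(A - λI) = 0
λ² - (trace)λ + (det) = 0
trace = -3 + 2 = -1, det = (-3)(2) - (-5)(0) = -6
λ² - (-1)λ + (-6) = 0
λ = (-1 ± √((-1)² - 4·(-6))) / 2 = (-1 ± √25) / 2
Solving: λ = -3, 2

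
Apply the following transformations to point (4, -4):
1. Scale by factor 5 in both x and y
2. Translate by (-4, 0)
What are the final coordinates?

Step 1: Scale (4, -4) by 5 → (20, -20)
Step 2: Translate by (-4, 0) → (16, -20)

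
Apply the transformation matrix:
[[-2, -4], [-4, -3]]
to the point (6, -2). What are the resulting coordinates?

Matrix multiplication:
[[-2, -4], [-4, -3]] × [6, -2]ᵀ
= [(-2)(6) + (-4)(-2), (-4)(6) + (-3)(-2)]ᵀ
= [-4, -18]ᵀ
Result: (-4, -18)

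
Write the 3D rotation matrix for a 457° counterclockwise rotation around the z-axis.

Rotation matrix for counterclockwise 457° around z-axis:
cos(457°) = -0.1219, sin(457°) = 0.9925
Result: [[-0.1219, -0.9925, 0], [0.9925, -0.1219, 0], [0, 0, 1]]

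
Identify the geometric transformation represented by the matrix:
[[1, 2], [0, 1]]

This matrix represents: horizontal shear with factor 2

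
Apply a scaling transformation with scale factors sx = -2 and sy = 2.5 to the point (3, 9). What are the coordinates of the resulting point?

Scaling matrix:
[[-2, 0], [0, 2.50]]
Result: (3 × -2, 9 × 2.5) = (-6, 22.5)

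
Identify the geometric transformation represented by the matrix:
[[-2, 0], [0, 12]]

This matrix represents: non-uniform scaling by sx = -2, sy = 12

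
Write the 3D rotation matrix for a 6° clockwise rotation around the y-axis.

Rotation matrix for clockwise 6° around y-axis:
A clockwise rotation by 6° is a counterclockwise rotation by -6°.
cos(-6°) = 0.9945, sin(-6°) = -0.1045
Result: [[0.9945, 0, -0.1045], [0, 1, 0], [0.1045, 0, 0.9945]]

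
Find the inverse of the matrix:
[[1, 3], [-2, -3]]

For [[a,b],[c,d]], inverse = (1/det)·[[d,-b],[-c,a]]
det = (1)(-3) - (3)(-2) = -3 - -6 = 3
Inverse = (1/3)·[[-3, -3], [2, 1]]
= [[-1, -1], [2/3, 1/3]]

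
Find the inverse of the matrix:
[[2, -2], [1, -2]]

For [[a,b],[c,d]], inverse = (1/det)·[[d,-b],[-c,a]]
det = (2)(-2) - (-2)(1) = -4 - -2 = -2
Inverse = (1/-2)·[[-2, 2], [-1, 2]]
= [[1, -1], [1/2, -1]]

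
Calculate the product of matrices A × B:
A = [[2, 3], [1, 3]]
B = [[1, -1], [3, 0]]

Matrix multiplication:
C[0][0] = 2×1 + 3×3 = 11
C[0][1] = 2×-1 + 3×0 = -2
C[1][0] = 1×1 + 3×3 = 10
C[1][1] = 1×-1 + 3×0 = -1
Result: [[11, -2], [10, -1]]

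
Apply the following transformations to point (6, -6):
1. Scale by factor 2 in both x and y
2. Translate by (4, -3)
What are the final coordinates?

Step 1: Scale (6, -6) by 2 → (12, -12)
Step 2: Translate by (4, -3) → (16, -15)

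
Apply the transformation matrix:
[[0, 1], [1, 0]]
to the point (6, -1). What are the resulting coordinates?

Matrix multiplication:
[[0, 1], [1, 0]] × [6, -1]ᵀ
= [(0)(6) + (1)(-1), (1)(6) + (0)(-1)]ᵀ
= [-1, 6]ᵀ
Result: (-1, 6)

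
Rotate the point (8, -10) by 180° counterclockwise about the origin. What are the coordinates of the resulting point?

Rotation matrix for 180°: [[cos 180°, -sin 180°], [sin 180°, cos 180°]] = [[-1, 0], [0, -1]]
[[-1, 0], [0, -1]] × [8, -10]ᵀ = [-8, 10]ᵀ
Result: (-8, 10)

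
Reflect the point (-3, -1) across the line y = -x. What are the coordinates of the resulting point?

Reflection across line y = -x: (-3, -1) → (1, 3)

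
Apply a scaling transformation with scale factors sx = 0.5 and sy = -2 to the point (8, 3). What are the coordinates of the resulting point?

Scaling matrix:
[[0.50, 0], [0, -2]]
Result: (8 × 0.5, 3 × -2) = (4, -6)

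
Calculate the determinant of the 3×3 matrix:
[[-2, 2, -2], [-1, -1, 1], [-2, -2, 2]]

Expansion along first row:
det = -2·det([[-1,1],[-2,2]]) - 2·det([[-1,1],[-2,2]]) + -2·det([[-1,-1],[-2,-2]])
    = -2·(-1·2 - 1·-2) - 2·(-1·2 - 1·-2) + -2·(-1·-2 - -1·-2)
    = -2·0 - 2·0 + -2·0
    = 0 + 0 + 0 = 0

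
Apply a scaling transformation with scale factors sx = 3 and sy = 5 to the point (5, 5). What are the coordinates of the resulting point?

Scaling matrix:
[[3, 0], [0, 5]]
Result: (5 × 3, 5 × 5) = (15, 25)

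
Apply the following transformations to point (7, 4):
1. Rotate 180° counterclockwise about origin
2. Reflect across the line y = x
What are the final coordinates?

Step 1: Rotate 180° → (-7, -4)
Step 2: Reflect across line y = x → (-4, -7)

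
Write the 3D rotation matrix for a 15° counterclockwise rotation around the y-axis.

Rotation matrix for counterclockwise 15° around y-axis:
cos(15°) = 0.9659, sin(15°) = 0.2588
Result: [[0.9659, 0, 0.2588], [0, 1, 0], [-0.2588, 0, 0.9659]]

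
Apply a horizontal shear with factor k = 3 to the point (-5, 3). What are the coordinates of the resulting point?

Shear matrix for horizontal shear with factor k = 3:
[[1, 3], [0, 1]]
Result: (-5, 3) → (4, 3)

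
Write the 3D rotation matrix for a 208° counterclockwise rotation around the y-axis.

Rotation matrix for counterclockwise 208° around y-axis:
cos(208°) = -0.8829, sin(208°) = -0.4695
Result: [[-0.8829, 0, -0.4695], [0, 1, 0], [0.4695, 0, -0.8829]]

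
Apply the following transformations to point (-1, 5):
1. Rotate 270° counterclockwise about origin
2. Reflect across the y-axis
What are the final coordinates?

Step 1: Rotate 270° → (5, 1)
Step 2: Reflect across y-axis → (-5, 1)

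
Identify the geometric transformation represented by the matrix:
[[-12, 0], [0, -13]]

This matrix represents: non-uniform scaling by sx = -12, sy = -13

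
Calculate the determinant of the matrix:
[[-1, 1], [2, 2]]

For a 2×2 matrix [[a, b], [c, d]], det = ad - bc
det = (-1)(2) - (1)(2) = -2 - 2 = -4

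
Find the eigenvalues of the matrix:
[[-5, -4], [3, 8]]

Characteristic equation: det(A - λI) = 0
λ² - (trace)λ + (det) = 0
trace = -5 + 8 = 3, det = (-5)(8) - (-4)(3) = -28
λ² - (3)λ + (-28) = 0
λ = (3 ± √((3)² - 4·(-28))) / 2 = (3 ± √121) / 2
Solving: λ = -4, 7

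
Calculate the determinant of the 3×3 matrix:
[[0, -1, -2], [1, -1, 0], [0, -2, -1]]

Expansion along first row:
det = 0·det([[-1,0],[-2,-1]]) - -1·det([[1,0],[0,-1]]) + -2·det([[1,-1],[0,-2]])
    = 0·(-1·-1 - 0·-2) - -1·(1·-1 - 0·0) + -2·(1·-2 - -1·0)
    = 0·1 - -1·-1 + -2·-2
    = 0 + -1 + 4 = 3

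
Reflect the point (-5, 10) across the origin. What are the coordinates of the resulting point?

Reflection across origin: (-5, 10) → (5, -10)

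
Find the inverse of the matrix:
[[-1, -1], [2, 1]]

For [[a,b],[c,d]], inverse = (1/det)·[[d,-b],[-c,a]]
det = (-1)(1) - (-1)(2) = -1 - -2 = 1
Inverse = [[1, 1], [-2, -1]]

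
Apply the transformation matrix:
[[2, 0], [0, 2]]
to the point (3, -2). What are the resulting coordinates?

Matrix multiplication:
[[2, 0], [0, 2]] × [3, -2]ᵀ
= [(2)(3) + (0)(-2), (0)(3) + (2)(-2)]ᵀ
= [6, -4]ᵀ
Result: (6, -4)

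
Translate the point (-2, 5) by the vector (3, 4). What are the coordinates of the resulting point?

Translation by (3, 4) (homogeneous matrix [[1, 0, 3], [0, 1, 4], [0, 0, 1]]):
x' = -2 + 3 = 1
y' = 5 + 4 = 9
Result: (1, 9)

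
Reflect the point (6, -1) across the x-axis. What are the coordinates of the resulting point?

Reflection across x-axis: (6, -1) → (6, 1)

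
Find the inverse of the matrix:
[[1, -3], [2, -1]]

For [[a,b],[c,d]], inverse = (1/det)·[[d,-b],[-c,a]]
det = (1)(-1) - (-3)(2) = -1 - -6 = 5
Inverse = (1/5)·[[-1, 3], [-2, 1]]
= [[-1/5, 3/5], [-2/5, 1/5]]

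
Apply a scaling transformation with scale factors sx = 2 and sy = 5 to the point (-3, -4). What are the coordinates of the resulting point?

Scaling matrix:
[[2, 0], [0, 5]]
Result: (-3 × 2, -4 × 5) = (-6, -20)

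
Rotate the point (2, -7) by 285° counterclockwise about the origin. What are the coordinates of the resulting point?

Rotation matrix for 285°: [[cos 285°, -sin 285°], [sin 285°, cos 285°]] ≈ [[0.258819, 0.965926], [-0.965926, 0.258819]]
[[0.258819, 0.965926], [-0.965926, 0.258819]] × [2, -7]ᵀ ≈ [-6.2438, -3.7436]ᵀ
Result: (-6.2438, -3.7436)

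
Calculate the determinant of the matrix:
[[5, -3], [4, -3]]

For a 2×2 matrix [[a, b], [c, d]], det = ad - bc
det = (5)(-3) - (-3)(4) = -15 - -12 = -3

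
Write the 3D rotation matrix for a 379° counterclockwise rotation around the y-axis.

Rotation matrix for counterclockwise 379° around y-axis:
cos(379°) = 0.9455, sin(379°) = 0.3256
Result: [[0.9455, 0, 0.3256], [0, 1, 0], [-0.3256, 0, 0.9455]]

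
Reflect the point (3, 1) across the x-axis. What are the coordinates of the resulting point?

Reflection across x-axis: (3, 1) → (3, -1)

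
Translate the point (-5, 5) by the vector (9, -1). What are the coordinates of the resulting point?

Translation by (9, -1) (homogeneous matrix [[1, 0, 9], [0, 1, -1], [0, 0, 1]]):
x' = -5 + 9 = 4
y' = 5 + -1 = 4
Result: (4, 4)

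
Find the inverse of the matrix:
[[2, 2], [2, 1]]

For [[a,b],[c,d]], inverse = (1/det)·[[d,-b],[-c,a]]
det = (2)(1) - (2)(2) = 2 - 4 = -2
Inverse = (1/-2)·[[1, -2], [-2, 2]]
= [[-1/2, 1], [1, -1]]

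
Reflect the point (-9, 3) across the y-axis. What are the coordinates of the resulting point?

Reflection across y-axis: (-9, 3) → (9, 3)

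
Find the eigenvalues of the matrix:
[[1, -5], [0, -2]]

Characteristic equation: det(A - λI) = 0
λ² - (trace)λ + (det) = 0
trace = 1 + -2 = -1, det = (1)(-2) - (-5)(0) = -2
λ² - (-1)λ + (-2) = 0
λ = (-1 ± √((-1)² - 4·(-2))) / 2 = (-1 ± √9) / 2
Solving: λ = -2, 1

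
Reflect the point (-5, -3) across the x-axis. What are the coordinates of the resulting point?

Reflection across x-axis: (-5, -3) → (-5, 3)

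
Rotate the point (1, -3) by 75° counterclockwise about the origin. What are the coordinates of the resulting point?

Rotation matrix for 75°: [[cos 75°, -sin 75°], [sin 75°, cos 75°]] ≈ [[0.258819, -0.965926], [0.965926, 0.258819]]
[[0.258819, -0.965926], [0.965926, 0.258819]] × [1, -3]ᵀ ≈ [3.1566, 0.1895]ᵀ
Result: (3.1566, 0.1895)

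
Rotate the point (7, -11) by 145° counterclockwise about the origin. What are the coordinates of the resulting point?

Rotation matrix for 145°: [[cos 145°, -sin 145°], [sin 145°, cos 145°]] ≈ [[-0.819152, -0.573576], [0.573576, -0.819152]]
[[-0.819152, -0.573576], [0.573576, -0.819152]] × [7, -11]ᵀ ≈ [0.5753, 13.0257]ᵀ
Result: (0.5753, 13.0257)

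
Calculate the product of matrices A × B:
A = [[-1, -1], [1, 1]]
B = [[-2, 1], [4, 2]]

Matrix multiplication:
C[0][0] = -1×-2 + -1×4 = -2
C[0][1] = -1×1 + -1×2 = -3
C[1][0] = 1×-2 + 1×4 = 2
C[1][1] = 1×1 + 1×2 = 3
Result: [[-2, -3], [2, 3]]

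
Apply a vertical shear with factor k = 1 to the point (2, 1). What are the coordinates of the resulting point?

Shear matrix for vertical shear with factor k = 1:
[[1, 0], [1, 1]]
Result: (2, 1) → (2, 3)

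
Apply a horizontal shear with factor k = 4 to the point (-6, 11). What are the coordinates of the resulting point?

Shear matrix for horizontal shear with factor k = 4:
[[1, 4], [0, 1]]
Result: (-6, 11) → (38, 11)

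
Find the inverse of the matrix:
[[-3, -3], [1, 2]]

For [[a,b],[c,d]], inverse = (1/det)·[[d,-b],[-c,a]]
det = (-3)(2) - (-3)(1) = -6 - -3 = -3
Inverse = (1/-3)·[[2, 3], [-1, -3]]
= [[-2/3, -1], [1/3, 1]]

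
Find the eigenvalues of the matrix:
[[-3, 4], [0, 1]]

Characteristic equation: det(A - λI) = 0
λ² - (trace)λ + (det) = 0
trace = -3 + 1 = -2, det = (-3)(1) - (4)(0) = -3
λ² - (-2)λ + (-3) = 0
λ = (-2 ± √((-2)² - 4·(-3))) / 2 = (-2 ± √16) / 2
Solving: λ = -3, 1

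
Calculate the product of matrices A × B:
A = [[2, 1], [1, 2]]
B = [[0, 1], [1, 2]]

Matrix multiplication:
C[0][0] = 2×0 + 1×1 = 1
C[0][1] = 2×1 + 1×2 = 4
C[1][0] = 1×0 + 2×1 = 2
C[1][1] = 1×1 + 2×2 = 5
Result: [[1, 4], [2, 5]]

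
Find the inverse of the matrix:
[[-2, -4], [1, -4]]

For [[a,b],[c,d]], inverse = (1/det)·[[d,-b],[-c,a]]
det = (-2)(-4) - (-4)(1) = 8 - -4 = 12
Inverse = (1/12)·[[-4, 4], [-1, -2]]
= [[-1/3, 1/3], [-1/12, -1/6]]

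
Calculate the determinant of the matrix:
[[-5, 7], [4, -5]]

For a 2×2 matrix [[a, b], [c, d]], det = ad - bc
det = (-5)(-5) - (7)(4) = 25 - 28 = -3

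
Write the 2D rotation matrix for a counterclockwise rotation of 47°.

Rotation matrix formula: [[cos θ, -sin θ], [sin θ, cos θ]]
For θ = 47°:
cos(47°) = 0.6820
sin(47°) = 0.7314
Result: [[0.6820, -0.7314], [0.7314, 0.6820]]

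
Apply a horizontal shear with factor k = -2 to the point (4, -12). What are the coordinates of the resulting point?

Shear matrix for horizontal shear with factor k = -2:
[[1, -2], [0, 1]]
Result: (4, -12) → (28, -12)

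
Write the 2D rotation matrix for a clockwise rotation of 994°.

Rotation matrix formula: [[cos θ, -sin θ], [sin θ, cos θ]]
A clockwise rotation by 994° is equivalent to a counterclockwise rotation by -994°.
For θ = -994°:
cos(-994°) = 0.0698
sin(-994°) = 0.9976
Result: [[0.0698, -0.9976], [0.9976, 0.0698]]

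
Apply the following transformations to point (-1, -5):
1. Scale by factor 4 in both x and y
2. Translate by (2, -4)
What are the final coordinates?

Step 1: Scale (-1, -5) by 4 → (-4, -20)
Step 2: Translate by (2, -4) → (-2, -24)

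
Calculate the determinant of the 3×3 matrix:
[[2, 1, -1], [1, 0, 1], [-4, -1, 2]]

Expansion along first row:
det = 2·det([[0,1],[-1,2]]) - 1·det([[1,1],[-4,2]]) + -1·det([[1,0],[-4,-1]])
    = 2·(0·2 - 1·-1) - 1·(1·2 - 1·-4) + -1·(1·-1 - 0·-4)
    = 2·1 - 1·6 + -1·-1
    = 2 + -6 + 1 = -3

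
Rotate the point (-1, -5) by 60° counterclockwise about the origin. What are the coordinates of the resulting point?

Rotation matrix for 60°: [[cos 60°, -sin 60°], [sin 60°, cos 60°]] ≈ [[0.500000, -0.866025], [0.866025, 0.500000]]
[[0.500000, -0.866025], [0.866025, 0.500000]] × [-1, -5]ᵀ ≈ [3.8301, -3.3660]ᵀ
Result: (3.8301, -3.3660)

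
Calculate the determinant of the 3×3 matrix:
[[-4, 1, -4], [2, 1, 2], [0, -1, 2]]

Expansion along first row:
det = -4·det([[1,2],[-1,2]]) - 1·det([[2,2],[0,2]]) + -4·det([[2,1],[0,-1]])
    = -4·(1·2 - 2·-1) - 1·(2·2 - 2·0) + -4·(2·-1 - 1·0)
    = -4·4 - 1·4 + -4·-2
    = -16 + -4 + 8 = -12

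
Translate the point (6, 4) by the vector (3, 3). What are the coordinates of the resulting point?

Translation by (3, 3) (homogeneous matrix [[1, 0, 3], [0, 1, 3], [0, 0, 1]]):
x' = 6 + 3 = 9
y' = 4 + 3 = 7
Result: (9, 7)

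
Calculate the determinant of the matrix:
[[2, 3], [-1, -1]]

For a 2×2 matrix [[a, b], [c, d]], det = ad - bc
det = (2)(-1) - (3)(-1) = -2 - -3 = 1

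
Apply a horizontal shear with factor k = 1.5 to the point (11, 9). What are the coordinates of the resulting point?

Shear matrix for horizontal shear with factor k = 1.5:
[[1, 1.50], [0, 1]]
Result: (11, 9) → (24.5, 9)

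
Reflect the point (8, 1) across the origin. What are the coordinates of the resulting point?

Reflection across origin: (8, 1) → (-8, -1)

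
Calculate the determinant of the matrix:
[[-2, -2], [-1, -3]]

For a 2×2 matrix [[a, b], [c, d]], det = ad - bc
det = (-2)(-3) - (-2)(-1) = 6 - 2 = 4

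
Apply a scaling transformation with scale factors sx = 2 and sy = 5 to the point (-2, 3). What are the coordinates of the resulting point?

Scaling matrix:
[[2, 0], [0, 5]]
Result: (-2 × 2, 3 × 5) = (-4, 15)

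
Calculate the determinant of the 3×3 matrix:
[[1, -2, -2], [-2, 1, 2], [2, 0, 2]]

Expansion along first row:
det = 1·det([[1,2],[0,2]]) - -2·det([[-2,2],[2,2]]) + -2·det([[-2,1],[2,0]])
    = 1·(1·2 - 2·0) - -2·(-2·2 - 2·2) + -2·(-2·0 - 1·2)
    = 1·2 - -2·-8 + -2·-2
    = 2 + -16 + 4 = -10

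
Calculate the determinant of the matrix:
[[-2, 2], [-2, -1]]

For a 2×2 matrix [[a, b], [c, d]], det = ad - bc
det = (-2)(-1) - (2)(-2) = 2 - -4 = 6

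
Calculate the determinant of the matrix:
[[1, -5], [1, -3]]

For a 2×2 matrix [[a, b], [c, d]], det = ad - bc
det = (1)(-3) - (-5)(1) = -3 - -5 = 2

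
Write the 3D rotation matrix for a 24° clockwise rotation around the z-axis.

Rotation matrix for clockwise 24° around z-axis:
A clockwise rotation by 24° is a counterclockwise rotation by -24°.
cos(-24°) = 0.9135, sin(-24°) = -0.4067
Result: [[0.9135, 0.4067, 0], [-0.4067, 0.9135, 0], [0, 0, 1]]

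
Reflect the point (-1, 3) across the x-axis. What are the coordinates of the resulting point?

Reflection across x-axis: (-1, 3) → (-1, -3)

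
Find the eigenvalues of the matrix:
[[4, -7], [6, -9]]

Characteristic equation: det(A - λI) = 0
λ² - (trace)λ + (det) = 0
trace = 4 + -9 = -5, det = (4)(-9) - (-7)(6) = 6
λ² - (-5)λ + (6) = 0
λ = (-5 ± √((-5)² - 4·(6))) / 2 = (-5 ± √1) / 2
Solving: λ = -3, -2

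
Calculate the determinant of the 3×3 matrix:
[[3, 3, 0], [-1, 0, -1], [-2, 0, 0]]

Expansion along first row:
det = 3·det([[0,-1],[0,0]]) - 3·det([[-1,-1],[-2,0]]) + 0·det([[-1,0],[-2,0]])
    = 3·(0·0 - -1·0) - 3·(-1·0 - -1·-2) + 0·(-1·0 - 0·-2)
    = 3·0 - 3·-2 + 0·0
    = 0 + 6 + 0 = 6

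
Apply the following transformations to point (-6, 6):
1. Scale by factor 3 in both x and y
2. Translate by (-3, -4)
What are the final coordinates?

Step 1: Scale (-6, 6) by 3 → (-18, 18)
Step 2: Translate by (-3, -4) → (-21, 14)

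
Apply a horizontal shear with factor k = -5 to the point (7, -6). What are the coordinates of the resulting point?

Shear matrix for horizontal shear with factor k = -5:
[[1, -5], [0, 1]]
Result: (7, -6) → (37, -6)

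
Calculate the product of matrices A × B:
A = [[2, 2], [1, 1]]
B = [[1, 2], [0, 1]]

Matrix multiplication:
C[0][0] = 2×1 + 2×0 = 2
C[0][1] = 2×2 + 2×1 = 6
C[1][0] = 1×1 + 1×0 = 1
C[1][1] = 1×2 + 1×1 = 3
Result: [[2, 6], [1, 3]]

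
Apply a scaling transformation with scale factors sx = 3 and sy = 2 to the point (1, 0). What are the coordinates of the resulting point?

Scaling matrix:
[[3, 0], [0, 2]]
Result: (1 × 3, 0 × 2) = (3, 0)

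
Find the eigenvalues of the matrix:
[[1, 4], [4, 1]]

Characteristic equation: det(A - λI) = 0
λ² - (trace)λ + (det) = 0
trace = 1 + 1 = 2, det = (1)(1) - (4)(4) = -15
λ² - (2)λ + (-15) = 0
λ = (2 ± √((2)² - 4·(-15))) / 2 = (2 ± √64) / 2
Solving: λ = -3, 5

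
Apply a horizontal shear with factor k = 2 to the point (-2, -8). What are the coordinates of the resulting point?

Shear matrix for horizontal shear with factor k = 2:
[[1, 2], [0, 1]]
Result: (-2, -8) → (-18, -8)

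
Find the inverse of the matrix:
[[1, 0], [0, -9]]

For [[a,b],[c,d]], inverse = (1/det)·[[d,-b],[-c,a]]
det = (1)(-9) - (0)(0) = -9 - 0 = -9
Inverse = (1/-9)·[[-9, 0], [0, 1]]
= [[1, 0], [0, -1/9]]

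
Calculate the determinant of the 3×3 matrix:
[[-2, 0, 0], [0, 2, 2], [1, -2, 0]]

Expansion along first row:
det = -2·det([[2,2],[-2,0]]) - 0·det([[0,2],[1,0]]) + 0·det([[0,2],[1,-2]])
    = -2·(2·0 - 2·-2) - 0·(0·0 - 2·1) + 0·(0·-2 - 2·1)
    = -2·4 - 0·-2 + 0·-2
    = -8 + 0 + 0 = -8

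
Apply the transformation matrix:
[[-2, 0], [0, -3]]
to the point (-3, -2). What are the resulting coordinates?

Matrix multiplication:
[[-2, 0], [0, -3]] × [-3, -2]ᵀ
= [(-2)(-3) + (0)(-2), (0)(-3) + (-3)(-2)]ᵀ
= [6, 6]ᵀ
Result: (6, 6)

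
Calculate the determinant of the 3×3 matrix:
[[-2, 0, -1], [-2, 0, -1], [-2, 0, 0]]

Expansion along first row:
det = -2·det([[0,-1],[0,0]]) - 0·det([[-2,-1],[-2,0]]) + -1·det([[-2,0],[-2,0]])
    = -2·(0·0 - -1·0) - 0·(-2·0 - -1·-2) + -1·(-2·0 - 0·-2)
    = -2·0 - 0·-2 + -1·0
    = 0 + 0 + 0 = 0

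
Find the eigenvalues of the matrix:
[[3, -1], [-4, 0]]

Characteristic equation: det(A - λI) = 0
λ² - (trace)λ + (det) = 0
trace = 3 + 0 = 3, det = (3)(0) - (-1)(-4) = -4
λ² - (3)λ + (-4) = 0
λ = (3 ± √((3)² - 4·(-4))) / 2 = (3 ± √25) / 2
Solving: λ = -1, 4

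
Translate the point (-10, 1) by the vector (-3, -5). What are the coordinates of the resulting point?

Translation by (-3, -5) (homogeneous matrix [[1, 0, -3], [0, 1, -5], [0, 0, 1]]):
x' = -10 + -3 = -13
y' = 1 + -5 = -4
Result: (-13, -4)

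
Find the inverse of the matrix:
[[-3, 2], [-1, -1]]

For [[a,b],[c,d]], inverse = (1/det)·[[d,-b],[-c,a]]
det = (-3)(-1) - (2)(-1) = 3 - -2 = 5
Inverse = (1/5)·[[-1, -2], [1, -3]]
= [[-1/5, -2/5], [1/5, -3/5]]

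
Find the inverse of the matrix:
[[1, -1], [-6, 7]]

For [[a,b],[c,d]], inverse = (1/det)·[[d,-b],[-c,a]]
det = (1)(7) - (-1)(-6) = 7 - 6 = 1
Inverse = [[7, 1], [6, 1]]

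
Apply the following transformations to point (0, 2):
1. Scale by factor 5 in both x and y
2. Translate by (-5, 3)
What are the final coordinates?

Step 1: Scale (0, 2) by 5 → (0, 10)
Step 2: Translate by (-5, 3) → (-5, 13)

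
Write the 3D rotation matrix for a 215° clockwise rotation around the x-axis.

Rotation matrix for clockwise 215° around x-axis:
A clockwise rotation by 215° is a counterclockwise rotation by -215°.
cos(-215°) = -0.8192, sin(-215°) = 0.5736
Result: [[1, 0, 0], [0, -0.8192, -0.5736], [0, 0.5736, -0.8192]]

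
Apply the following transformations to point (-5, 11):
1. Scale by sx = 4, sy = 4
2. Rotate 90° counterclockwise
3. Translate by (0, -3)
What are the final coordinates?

Step 1: Scale → (-20, 44)
Step 2: Rotate 90° → (-44, -20)
Step 3: Translate → (-44, -23)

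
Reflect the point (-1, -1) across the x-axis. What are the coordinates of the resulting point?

Reflection across x-axis: (-1, -1) → (-1, 1)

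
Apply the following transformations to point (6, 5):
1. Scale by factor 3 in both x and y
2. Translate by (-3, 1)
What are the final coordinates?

Step 1: Scale (6, 5) by 3 → (18, 15)
Step 2: Translate by (-3, 1) → (15, 16)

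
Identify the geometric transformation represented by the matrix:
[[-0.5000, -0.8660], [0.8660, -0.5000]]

This matrix represents: rotation by 120° counterclockwise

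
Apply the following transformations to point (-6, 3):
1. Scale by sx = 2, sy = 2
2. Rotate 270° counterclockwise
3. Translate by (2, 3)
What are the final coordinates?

Step 1: Scale → (-12, 6)
Step 2: Rotate 270° → (6, 12)
Step 3: Translate → (8, 15)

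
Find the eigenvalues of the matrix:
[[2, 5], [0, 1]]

Characteristic equation: det(A - λI) = 0
λ² - (trace)λ + (det) = 0
trace = 2 + 1 = 3, det = (2)(1) - (5)(0) = 2
λ² - (3)λ + (2) = 0
λ = (3 ± √((3)² - 4·(2))) / 2 = (3 ± √1) / 2
Solving: λ = 1, 2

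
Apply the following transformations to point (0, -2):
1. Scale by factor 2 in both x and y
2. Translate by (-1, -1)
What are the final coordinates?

Step 1: Scale (0, -2) by 2 → (0, -4)
Step 2: Translate by (-1, -1) → (-1, -5)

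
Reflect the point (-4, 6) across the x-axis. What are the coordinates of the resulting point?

Reflection across x-axis: (-4, 6) → (-4, -6)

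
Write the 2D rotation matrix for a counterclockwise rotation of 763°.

Rotation matrix formula: [[cos θ, -sin θ], [sin θ, cos θ]]
For θ = 763°:
cos(763°) = 0.7314
sin(763°) = 0.6820
Result: [[0.7314, -0.6820], [0.6820, 0.7314]]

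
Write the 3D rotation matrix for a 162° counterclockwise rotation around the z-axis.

Rotation matrix for counterclockwise 162° around z-axis:
cos(162°) = -0.9511, sin(162°) = 0.3090
Result: [[-0.9511, -0.3090, 0], [0.3090, -0.9511, 0], [0, 0, 1]]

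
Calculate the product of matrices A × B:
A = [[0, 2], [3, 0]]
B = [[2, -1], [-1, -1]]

Matrix multiplication:
C[0][0] = 0×2 + 2×-1 = -2
C[0][1] = 0×-1 + 2×-1 = -2
C[1][0] = 3×2 + 0×-1 = 6
C[1][1] = 3×-1 + 0×-1 = -3
Result: [[-2, -2], [6, -3]]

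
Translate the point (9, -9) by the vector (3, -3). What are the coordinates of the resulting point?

Translation by (3, -3) (homogeneous matrix [[1, 0, 3], [0, 1, -3], [0, 0, 1]]):
x' = 9 + 3 = 12
y' = -9 + -3 = -12
Result: (12, -12)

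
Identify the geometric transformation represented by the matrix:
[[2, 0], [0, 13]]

This matrix represents: non-uniform scaling by sx = 2, sy = 13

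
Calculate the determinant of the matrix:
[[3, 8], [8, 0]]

For a 2×2 matrix [[a, b], [c, d]], det = ad - bc
det = (3)(0) - (8)(8) = 0 - 64 = -64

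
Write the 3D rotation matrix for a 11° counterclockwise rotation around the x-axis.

Rotation matrix for counterclockwise 11° around x-axis:
cos(11°) = 0.9816, sin(11°) = 0.1908
Result: [[1, 0, 0], [0, 0.9816, -0.1908], [0, 0.1908, 0.9816]]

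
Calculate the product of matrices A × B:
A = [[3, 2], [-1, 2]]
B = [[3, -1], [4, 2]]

Matrix multiplication:
C[0][0] = 3×3 + 2×4 = 17
C[0][1] = 3×-1 + 2×2 = 1
C[1][0] = -1×3 + 2×4 = 5
C[1][1] = -1×-1 + 2×2 = 5
Result: [[17, 1], [5, 5]]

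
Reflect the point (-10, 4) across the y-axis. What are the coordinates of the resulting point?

Reflection across y-axis: (-10, 4) → (10, 4)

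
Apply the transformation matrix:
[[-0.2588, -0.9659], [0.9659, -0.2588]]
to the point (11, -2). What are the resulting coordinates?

Matrix multiplication:
[[-0.2588, -0.9659], [0.9659, -0.2588]] × [11, -2]ᵀ
= [(-0.2588)(11) + (-0.9659)(-2), (0.9659)(11) + (-0.2588)(-2)]ᵀ
= [-0.9150, 11.1425]ᵀ
Result: (-0.9150, 11.1425)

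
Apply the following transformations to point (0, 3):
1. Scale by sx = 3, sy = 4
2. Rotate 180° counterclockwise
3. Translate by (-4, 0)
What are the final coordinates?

Step 1: Scale → (0, 12)
Step 2: Rotate 180° → (0, -12)
Step 3: Translate → (-4, -12)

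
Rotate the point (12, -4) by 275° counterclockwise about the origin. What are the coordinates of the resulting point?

Rotation matrix for 275°: [[cos 275°, -sin 275°], [sin 275°, cos 275°]] ≈ [[0.087156, 0.996195], [-0.996195, 0.087156]]
[[0.087156, 0.996195], [-0.996195, 0.087156]] × [12, -4]ᵀ ≈ [-2.9389, -12.3030]ᵀ
Result: (-2.9389, -12.3030)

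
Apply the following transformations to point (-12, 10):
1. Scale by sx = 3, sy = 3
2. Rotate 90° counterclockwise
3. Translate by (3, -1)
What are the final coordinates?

Step 1: Scale → (-36, 30)
Step 2: Rotate 90° → (-30, -36)
Step 3: Translate → (-27, -37)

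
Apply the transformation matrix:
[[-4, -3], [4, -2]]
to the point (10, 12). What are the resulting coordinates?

Matrix multiplication:
[[-4, -3], [4, -2]] × [10, 12]ᵀ
= [(-4)(10) + (-3)(12), (4)(10) + (-2)(12)]ᵀ
= [-76, 16]ᵀ
Result: (-76, 16)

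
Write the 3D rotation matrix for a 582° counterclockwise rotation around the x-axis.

Rotation matrix for counterclockwise 582° around x-axis:
cos(582°) = -0.7431, sin(582°) = -0.6691
Result: [[1, 0, 0], [0, -0.7431, 0.6691], [0, -0.6691, -0.7431]]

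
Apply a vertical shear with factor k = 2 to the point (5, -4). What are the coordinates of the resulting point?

Shear matrix for vertical shear with factor k = 2:
[[1, 0], [2, 1]]
Result: (5, -4) → (5, 6)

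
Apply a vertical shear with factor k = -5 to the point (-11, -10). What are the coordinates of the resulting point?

Shear matrix for vertical shear with factor k = -5:
[[1, 0], [-5, 1]]
Result: (-11, -10) → (-11, 45)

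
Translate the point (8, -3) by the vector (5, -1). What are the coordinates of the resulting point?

Translation by (5, -1) (homogeneous matrix [[1, 0, 5], [0, 1, -1], [0, 0, 1]]):
x' = 8 + 5 = 13
y' = -3 + -1 = -4
Result: (13, -4)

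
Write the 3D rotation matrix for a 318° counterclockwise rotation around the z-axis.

Rotation matrix for counterclockwise 318° around z-axis:
cos(318°) = 0.7431, sin(318°) = -0.6691
Result: [[0.7431, 0.6691, 0], [-0.6691, 0.7431, 0], [0, 0, 1]]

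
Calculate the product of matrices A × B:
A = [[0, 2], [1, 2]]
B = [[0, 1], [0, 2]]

Matrix multiplication:
C[0][0] = 0×0 + 2×0 = 0
C[0][1] = 0×1 + 2×2 = 4
C[1][0] = 1×0 + 2×0 = 0
C[1][1] = 1×1 + 2×2 = 5
Result: [[0, 4], [0, 5]]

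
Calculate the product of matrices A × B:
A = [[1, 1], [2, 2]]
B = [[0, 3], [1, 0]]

Matrix multiplication:
C[0][0] = 1×0 + 1×1 = 1
C[0][1] = 1×3 + 1×0 = 3
C[1][0] = 2×0 + 2×1 = 2
C[1][1] = 2×3 + 2×0 = 6
Result: [[1, 3], [2, 6]]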